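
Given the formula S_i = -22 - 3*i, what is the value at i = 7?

S_7 = -22 + -3*7 = -22 + -21 = -43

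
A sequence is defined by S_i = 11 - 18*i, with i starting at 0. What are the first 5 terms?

This is an arithmetic sequence.
i=0: S_0 = 11 + -18*0 = 11
i=1: S_1 = 11 + -18*1 = -7
i=2: S_2 = 11 + -18*2 = -25
i=3: S_3 = 11 + -18*3 = -43
i=4: S_4 = 11 + -18*4 = -61
The first 5 terms are: [11, -7, -25, -43, -61]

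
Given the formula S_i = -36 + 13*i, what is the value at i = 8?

S_8 = -36 + 13*8 = -36 + 104 = 68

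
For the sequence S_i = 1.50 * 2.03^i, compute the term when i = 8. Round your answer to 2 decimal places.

S_8 = 1.5 * 2.03^8 ≈ 1.5 * 288.3821 ≈ 432.57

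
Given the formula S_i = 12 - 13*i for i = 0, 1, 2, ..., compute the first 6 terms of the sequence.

This is an arithmetic sequence.
i=0: S_0 = 12 + -13*0 = 12
i=1: S_1 = 12 + -13*1 = -1
i=2: S_2 = 12 + -13*2 = -14
i=3: S_3 = 12 + -13*3 = -27
i=4: S_4 = 12 + -13*4 = -40
i=5: S_5 = 12 + -13*5 = -53
The first 6 terms are: [12, -1, -14, -27, -40, -53]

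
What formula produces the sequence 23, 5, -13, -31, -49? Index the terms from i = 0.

Check differences: 5 - 23 = -18
-13 - 5 = -18
Common difference d = -18.
First term a = 23.
Formula: S_i = 23 - 18*i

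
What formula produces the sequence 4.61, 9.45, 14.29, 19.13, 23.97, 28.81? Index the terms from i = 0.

Check differences: 9.45 - 4.61 = 4.84
14.29 - 9.45 = 4.84
Common difference d = 4.84.
First term a = 4.61.
Formula: S_i = 4.61 + 4.84*i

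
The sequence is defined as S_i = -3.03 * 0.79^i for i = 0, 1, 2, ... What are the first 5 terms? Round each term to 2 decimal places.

This is a geometric sequence.
i=0: S_0 = -3.03 * 0.79^0 = -3.03
i=1: S_1 = -3.03 * 0.79^1 ≈ -2.39
i=2: S_2 = -3.03 * 0.79^2 ≈ -1.89
i=3: S_3 = -3.03 * 0.79^3 ≈ -1.49
i=4: S_4 = -3.03 * 0.79^4 ≈ -1.18
The first 5 terms are: [-3.03, -2.39, -1.89, -1.49, -1.18]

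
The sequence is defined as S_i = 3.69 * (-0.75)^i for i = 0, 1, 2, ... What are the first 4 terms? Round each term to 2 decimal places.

This is a geometric sequence.
i=0: S_0 = 3.69 * (-0.75)^0 = 3.69
i=1: S_1 = 3.69 * (-0.75)^1 ≈ -2.77
i=2: S_2 = 3.69 * (-0.75)^2 ≈ 2.08
i=3: S_3 = 3.69 * (-0.75)^3 ≈ -1.56
The first 4 terms are: [3.69, -2.77, 2.08, -1.56]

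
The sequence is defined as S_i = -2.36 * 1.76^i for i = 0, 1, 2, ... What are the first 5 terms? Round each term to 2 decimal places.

This is a geometric sequence.
i=0: S_0 = -2.36 * 1.76^0 = -2.36
i=1: S_1 = -2.36 * 1.76^1 ≈ -4.15
i=2: S_2 = -2.36 * 1.76^2 ≈ -7.31
i=3: S_3 = -2.36 * 1.76^3 ≈ -12.87
i=4: S_4 = -2.36 * 1.76^4 ≈ -22.64
The first 5 terms are: [-2.36, -4.15, -7.31, -12.87, -22.64]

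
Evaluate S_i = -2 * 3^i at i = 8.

S_8 = -2 * 3^8 = -2 * 6561 = -13122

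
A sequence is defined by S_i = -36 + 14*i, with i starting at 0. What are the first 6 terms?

This is an arithmetic sequence.
i=0: S_0 = -36 + 14*0 = -36
i=1: S_1 = -36 + 14*1 = -22
i=2: S_2 = -36 + 14*2 = -8
i=3: S_3 = -36 + 14*3 = 6
i=4: S_4 = -36 + 14*4 = 20
i=5: S_5 = -36 + 14*5 = 34
The first 6 terms are: [-36, -22, -8, 6, 20, 34]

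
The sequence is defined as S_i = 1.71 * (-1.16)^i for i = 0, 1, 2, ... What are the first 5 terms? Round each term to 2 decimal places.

This is a geometric sequence.
i=0: S_0 = 1.71 * (-1.16)^0 = 1.71
i=1: S_1 = 1.71 * (-1.16)^1 ≈ -1.98
i=2: S_2 = 1.71 * (-1.16)^2 ≈ 2.3
i=3: S_3 = 1.71 * (-1.16)^3 ≈ -2.67
i=4: S_4 = 1.71 * (-1.16)^4 ≈ 3.1
The first 5 terms are: [1.71, -1.98, 2.3, -2.67, 3.1]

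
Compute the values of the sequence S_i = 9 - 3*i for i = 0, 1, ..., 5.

This is an arithmetic sequence.
i=0: S_0 = 9 + -3*0 = 9
i=1: S_1 = 9 + -3*1 = 6
i=2: S_2 = 9 + -3*2 = 3
i=3: S_3 = 9 + -3*3 = 0
i=4: S_4 = 9 + -3*4 = -3
i=5: S_5 = 9 + -3*5 = -6
The first 6 terms are: [9, 6, 3, 0, -3, -6]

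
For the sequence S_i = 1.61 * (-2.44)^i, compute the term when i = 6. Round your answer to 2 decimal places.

S_6 = 1.61 * (-2.44)^6 ≈ 1.61 * 211.0275 ≈ 339.75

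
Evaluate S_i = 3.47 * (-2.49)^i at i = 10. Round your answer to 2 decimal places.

S_10 = 3.47 * (-2.49)^10 ≈ 3.47 * 9162.0672 ≈ 31792.37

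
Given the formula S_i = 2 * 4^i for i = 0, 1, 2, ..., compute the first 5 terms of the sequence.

This is a geometric sequence.
i=0: S_0 = 2 * 4^0 = 2
i=1: S_1 = 2 * 4^1 = 8
i=2: S_2 = 2 * 4^2 = 32
i=3: S_3 = 2 * 4^3 = 128
i=4: S_4 = 2 * 4^4 = 512
The first 5 terms are: [2, 8, 32, 128, 512]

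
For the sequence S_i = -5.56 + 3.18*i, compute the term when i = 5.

S_5 = -5.56 + 3.18*5 = -5.56 + 15.9 = 10.34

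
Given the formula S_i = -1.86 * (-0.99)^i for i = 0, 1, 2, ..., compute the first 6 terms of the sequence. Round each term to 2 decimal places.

This is a geometric sequence.
i=0: S_0 = -1.86 * (-0.99)^0 = -1.86
i=1: S_1 = -1.86 * (-0.99)^1 ≈ 1.84
i=2: S_2 = -1.86 * (-0.99)^2 ≈ -1.82
i=3: S_3 = -1.86 * (-0.99)^3 ≈ 1.8
i=4: S_4 = -1.86 * (-0.99)^4 ≈ -1.79
i=5: S_5 = -1.86 * (-0.99)^5 ≈ 1.77
The first 6 terms are: [-1.86, 1.84, -1.82, 1.8, -1.79, 1.77]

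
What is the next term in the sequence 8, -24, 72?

Ratios: -24 / 8 = -3.0
This is a geometric sequence with common ratio r = -3.
Next term = 72 * -3 = -216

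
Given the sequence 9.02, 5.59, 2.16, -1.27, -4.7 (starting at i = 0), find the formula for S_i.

Check differences: 5.59 - 9.02 = -3.43
2.16 - 5.59 = -3.43
Common difference d = -3.43.
First term a = 9.02.
Formula: S_i = 9.02 - 3.43*i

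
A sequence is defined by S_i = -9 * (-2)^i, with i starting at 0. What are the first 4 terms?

This is a geometric sequence.
i=0: S_0 = -9 * (-2)^0 = -9
i=1: S_1 = -9 * (-2)^1 = 18
i=2: S_2 = -9 * (-2)^2 = -36
i=3: S_3 = -9 * (-2)^3 = 72
The first 4 terms are: [-9, 18, -36, 72]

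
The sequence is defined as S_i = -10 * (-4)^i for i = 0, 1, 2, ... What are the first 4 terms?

This is a geometric sequence.
i=0: S_0 = -10 * (-4)^0 = -10
i=1: S_1 = -10 * (-4)^1 = 40
i=2: S_2 = -10 * (-4)^2 = -160
i=3: S_3 = -10 * (-4)^3 = 640
The first 4 terms are: [-10, 40, -160, 640]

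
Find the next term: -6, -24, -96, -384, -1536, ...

Ratios: -24 / -6 = 4.0
This is a geometric sequence with common ratio r = 4.
Next term = -1536 * 4 = -6144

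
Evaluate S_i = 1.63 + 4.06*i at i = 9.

S_9 = 1.63 + 4.06*9 = 1.63 + 36.54 = 38.17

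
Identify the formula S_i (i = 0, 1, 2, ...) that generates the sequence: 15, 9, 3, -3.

Check differences: 9 - 15 = -6
3 - 9 = -6
Common difference d = -6.
First term a = 15.
Formula: S_i = 15 - 6*i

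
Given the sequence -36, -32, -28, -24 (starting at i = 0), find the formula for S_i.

Check differences: -32 - -36 = 4
-28 - -32 = 4
Common difference d = 4.
First term a = -36.
Formula: S_i = -36 + 4*i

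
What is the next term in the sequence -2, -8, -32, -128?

Ratios: -8 / -2 = 4.0
This is a geometric sequence with common ratio r = 4.
Next term = -128 * 4 = -512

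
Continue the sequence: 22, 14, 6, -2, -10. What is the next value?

Differences: 14 - 22 = -8
This is an arithmetic sequence with common difference d = -8.
Next term = -10 + -8 = -18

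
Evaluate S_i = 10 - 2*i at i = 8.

S_8 = 10 + -2*8 = 10 + -16 = -6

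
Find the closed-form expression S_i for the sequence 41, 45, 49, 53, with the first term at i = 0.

Check differences: 45 - 41 = 4
49 - 45 = 4
Common difference d = 4.
First term a = 41.
Formula: S_i = 41 + 4*i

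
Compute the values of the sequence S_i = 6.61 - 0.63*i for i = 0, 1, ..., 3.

This is an arithmetic sequence.
i=0: S_0 = 6.61 + -0.63*0 = 6.61
i=1: S_1 = 6.61 + -0.63*1 = 5.98
i=2: S_2 = 6.61 + -0.63*2 = 5.35
i=3: S_3 = 6.61 + -0.63*3 = 4.72
The first 4 terms are: [6.61, 5.98, 5.35, 4.72]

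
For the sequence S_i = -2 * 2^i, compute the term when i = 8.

S_8 = -2 * 2^8 = -2 * 256 = -512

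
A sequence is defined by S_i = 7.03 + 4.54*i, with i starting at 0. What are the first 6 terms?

This is an arithmetic sequence.
i=0: S_0 = 7.03 + 4.54*0 = 7.03
i=1: S_1 = 7.03 + 4.54*1 = 11.57
i=2: S_2 = 7.03 + 4.54*2 = 16.11
i=3: S_3 = 7.03 + 4.54*3 = 20.65
i=4: S_4 = 7.03 + 4.54*4 = 25.19
i=5: S_5 = 7.03 + 4.54*5 = 29.73
The first 6 terms are: [7.03, 11.57, 16.11, 20.65, 25.19, 29.73]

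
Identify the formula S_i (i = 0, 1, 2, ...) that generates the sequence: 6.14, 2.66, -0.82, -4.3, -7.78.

Check differences: 2.66 - 6.14 = -3.48
-0.82 - 2.66 = -3.48
Common difference d = -3.48.
First term a = 6.14.
Formula: S_i = 6.14 - 3.48*i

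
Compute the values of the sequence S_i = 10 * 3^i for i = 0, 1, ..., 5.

This is a geometric sequence.
i=0: S_0 = 10 * 3^0 = 10
i=1: S_1 = 10 * 3^1 = 30
i=2: S_2 = 10 * 3^2 = 90
i=3: S_3 = 10 * 3^3 = 270
i=4: S_4 = 10 * 3^4 = 810
i=5: S_5 = 10 * 3^5 = 2430
The first 6 terms are: [10, 30, 90, 270, 810, 2430]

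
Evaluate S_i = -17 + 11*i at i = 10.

S_10 = -17 + 11*10 = -17 + 110 = 93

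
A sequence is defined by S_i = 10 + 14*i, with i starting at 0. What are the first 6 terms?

This is an arithmetic sequence.
i=0: S_0 = 10 + 14*0 = 10
i=1: S_1 = 10 + 14*1 = 24
i=2: S_2 = 10 + 14*2 = 38
i=3: S_3 = 10 + 14*3 = 52
i=4: S_4 = 10 + 14*4 = 66
i=5: S_5 = 10 + 14*5 = 80
The first 6 terms are: [10, 24, 38, 52, 66, 80]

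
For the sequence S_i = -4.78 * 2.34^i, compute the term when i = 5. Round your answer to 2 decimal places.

S_5 = -4.78 * 2.34^5 ≈ -4.78 * 70.1583 ≈ -335.36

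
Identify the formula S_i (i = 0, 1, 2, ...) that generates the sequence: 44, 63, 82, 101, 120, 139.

Check differences: 63 - 44 = 19
82 - 63 = 19
Common difference d = 19.
First term a = 44.
Formula: S_i = 44 + 19*i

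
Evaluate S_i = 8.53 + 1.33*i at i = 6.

S_6 = 8.53 + 1.33*6 = 8.53 + 7.98 = 16.51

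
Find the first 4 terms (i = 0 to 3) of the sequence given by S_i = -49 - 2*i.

This is an arithmetic sequence.
i=0: S_0 = -49 + -2*0 = -49
i=1: S_1 = -49 + -2*1 = -51
i=2: S_2 = -49 + -2*2 = -53
i=3: S_3 = -49 + -2*3 = -55
The first 4 terms are: [-49, -51, -53, -55]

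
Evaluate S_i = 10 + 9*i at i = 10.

S_10 = 10 + 9*10 = 10 + 90 = 100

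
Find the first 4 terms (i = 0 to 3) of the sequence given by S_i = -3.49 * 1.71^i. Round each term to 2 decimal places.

This is a geometric sequence.
i=0: S_0 = -3.49 * 1.71^0 = -3.49
i=1: S_1 = -3.49 * 1.71^1 ≈ -5.97
i=2: S_2 = -3.49 * 1.71^2 ≈ -10.21
i=3: S_3 = -3.49 * 1.71^3 ≈ -17.45
The first 4 terms are: [-3.49, -5.97, -10.21, -17.45]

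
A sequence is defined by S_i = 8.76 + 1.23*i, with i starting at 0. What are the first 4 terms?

This is an arithmetic sequence.
i=0: S_0 = 8.76 + 1.23*0 = 8.76
i=1: S_1 = 8.76 + 1.23*1 = 9.99
i=2: S_2 = 8.76 + 1.23*2 = 11.22
i=3: S_3 = 8.76 + 1.23*3 = 12.45
The first 4 terms are: [8.76, 9.99, 11.22, 12.45]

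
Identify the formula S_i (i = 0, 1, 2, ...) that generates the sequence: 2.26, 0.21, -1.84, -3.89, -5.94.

Check differences: 0.21 - 2.26 = -2.05
-1.84 - 0.21 = -2.05
Common difference d = -2.05.
First term a = 2.26.
Formula: S_i = 2.26 - 2.05*i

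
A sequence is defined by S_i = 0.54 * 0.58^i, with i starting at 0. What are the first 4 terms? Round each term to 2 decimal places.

This is a geometric sequence.
i=0: S_0 = 0.54 * 0.58^0 = 0.54
i=1: S_1 = 0.54 * 0.58^1 ≈ 0.31
i=2: S_2 = 0.54 * 0.58^2 ≈ 0.18
i=3: S_3 = 0.54 * 0.58^3 ≈ 0.11
The first 4 terms are: [0.54, 0.31, 0.18, 0.11]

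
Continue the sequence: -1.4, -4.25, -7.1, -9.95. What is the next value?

Differences: -4.25 - -1.4 = -2.85
This is an arithmetic sequence with common difference d = -2.85.
Next term = -9.95 + -2.85 = -12.8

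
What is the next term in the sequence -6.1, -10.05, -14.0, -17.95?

Differences: -10.05 - -6.1 = -3.95
This is an arithmetic sequence with common difference d = -3.95.
Next term = -17.95 + -3.95 = -21.9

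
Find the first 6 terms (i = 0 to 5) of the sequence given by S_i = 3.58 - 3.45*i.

This is an arithmetic sequence.
i=0: S_0 = 3.58 + -3.45*0 = 3.58
i=1: S_1 = 3.58 + -3.45*1 = 0.13
i=2: S_2 = 3.58 + -3.45*2 = -3.32
i=3: S_3 = 3.58 + -3.45*3 = -6.77
i=4: S_4 = 3.58 + -3.45*4 = -10.22
i=5: S_5 = 3.58 + -3.45*5 = -13.67
The first 6 terms are: [3.58, 0.13, -3.32, -6.77, -10.22, -13.67]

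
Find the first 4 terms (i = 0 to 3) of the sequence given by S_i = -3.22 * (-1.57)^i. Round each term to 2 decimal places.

This is a geometric sequence.
i=0: S_0 = -3.22 * (-1.57)^0 = -3.22
i=1: S_1 = -3.22 * (-1.57)^1 ≈ 5.06
i=2: S_2 = -3.22 * (-1.57)^2 ≈ -7.94
i=3: S_3 = -3.22 * (-1.57)^3 ≈ 12.46
The first 4 terms are: [-3.22, 5.06, -7.94, 12.46]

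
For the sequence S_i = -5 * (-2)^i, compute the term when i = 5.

S_5 = -5 * (-2)^5 = -5 * -32 = 160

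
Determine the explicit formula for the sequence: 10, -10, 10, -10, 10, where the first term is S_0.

Check ratios: -10 / 10 = -1.0
Common ratio r = -1.
First term a = 10.
Formula: S_i = 10 * (-1)^i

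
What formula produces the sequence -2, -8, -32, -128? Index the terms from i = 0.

Check ratios: -8 / -2 = 4.0
Common ratio r = 4.
First term a = -2.
Formula: S_i = -2 * 4^i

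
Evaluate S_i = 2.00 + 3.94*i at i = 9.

S_9 = 2.0 + 3.94*9 = 2.0 + 35.46 = 37.46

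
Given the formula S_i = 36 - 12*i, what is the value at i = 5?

S_5 = 36 + -12*5 = 36 + -60 = -24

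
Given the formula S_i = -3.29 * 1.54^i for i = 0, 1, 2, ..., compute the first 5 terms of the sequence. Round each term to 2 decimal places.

This is a geometric sequence.
i=0: S_0 = -3.29 * 1.54^0 = -3.29
i=1: S_1 = -3.29 * 1.54^1 ≈ -5.07
i=2: S_2 = -3.29 * 1.54^2 ≈ -7.8
i=3: S_3 = -3.29 * 1.54^3 ≈ -12.02
i=4: S_4 = -3.29 * 1.54^4 ≈ -18.5
The first 5 terms are: [-3.29, -5.07, -7.8, -12.02, -18.5]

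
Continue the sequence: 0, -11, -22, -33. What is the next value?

Differences: -11 - 0 = -11
This is an arithmetic sequence with common difference d = -11.
Next term = -33 + -11 = -44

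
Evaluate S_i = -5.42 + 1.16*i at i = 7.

S_7 = -5.42 + 1.16*7 = -5.42 + 8.12 = 2.7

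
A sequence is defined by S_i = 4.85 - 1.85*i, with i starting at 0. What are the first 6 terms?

This is an arithmetic sequence.
i=0: S_0 = 4.85 + -1.85*0 = 4.85
i=1: S_1 = 4.85 + -1.85*1 = 3.0
i=2: S_2 = 4.85 + -1.85*2 = 1.15
i=3: S_3 = 4.85 + -1.85*3 = -0.7
i=4: S_4 = 4.85 + -1.85*4 = -2.55
i=5: S_5 = 4.85 + -1.85*5 = -4.4
The first 6 terms are: [4.85, 3.0, 1.15, -0.7, -2.55, -4.4]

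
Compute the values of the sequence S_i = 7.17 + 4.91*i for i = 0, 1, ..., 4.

This is an arithmetic sequence.
i=0: S_0 = 7.17 + 4.91*0 = 7.17
i=1: S_1 = 7.17 + 4.91*1 = 12.08
i=2: S_2 = 7.17 + 4.91*2 = 16.99
i=3: S_3 = 7.17 + 4.91*3 = 21.9
i=4: S_4 = 7.17 + 4.91*4 = 26.81
The first 5 terms are: [7.17, 12.08, 16.99, 21.9, 26.81]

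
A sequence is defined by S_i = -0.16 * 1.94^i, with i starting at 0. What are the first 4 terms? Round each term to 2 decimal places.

This is a geometric sequence.
i=0: S_0 = -0.16 * 1.94^0 = -0.16
i=1: S_1 = -0.16 * 1.94^1 ≈ -0.31
i=2: S_2 = -0.16 * 1.94^2 ≈ -0.6
i=3: S_3 = -0.16 * 1.94^3 ≈ -1.17
The first 4 terms are: [-0.16, -0.31, -0.6, -1.17]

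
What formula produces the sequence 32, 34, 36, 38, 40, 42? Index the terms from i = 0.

Check differences: 34 - 32 = 2
36 - 34 = 2
Common difference d = 2.
First term a = 32.
Formula: S_i = 32 + 2*i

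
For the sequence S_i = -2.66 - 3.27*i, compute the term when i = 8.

S_8 = -2.66 + -3.27*8 = -2.66 + -26.16 = -28.82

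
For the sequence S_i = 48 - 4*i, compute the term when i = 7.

S_7 = 48 + -4*7 = 48 + -28 = 20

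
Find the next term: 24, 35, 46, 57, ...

Differences: 35 - 24 = 11
This is an arithmetic sequence with common difference d = 11.
Next term = 57 + 11 = 68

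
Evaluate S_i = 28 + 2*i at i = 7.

S_7 = 28 + 2*7 = 28 + 14 = 42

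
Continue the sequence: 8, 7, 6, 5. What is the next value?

Differences: 7 - 8 = -1
This is an arithmetic sequence with common difference d = -1.
Next term = 5 + -1 = 4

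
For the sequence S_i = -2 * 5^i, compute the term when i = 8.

S_8 = -2 * 5^8 = -2 * 390625 = -781250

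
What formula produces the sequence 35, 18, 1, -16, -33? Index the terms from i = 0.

Check differences: 18 - 35 = -17
1 - 18 = -17
Common difference d = -17.
First term a = 35.
Formula: S_i = 35 - 17*i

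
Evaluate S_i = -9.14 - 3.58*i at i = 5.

S_5 = -9.14 + -3.58*5 = -9.14 + -17.9 = -27.04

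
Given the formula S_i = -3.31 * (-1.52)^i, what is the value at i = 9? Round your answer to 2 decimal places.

S_9 = -3.31 * (-1.52)^9 ≈ -3.31 * -43.3104 ≈ 143.36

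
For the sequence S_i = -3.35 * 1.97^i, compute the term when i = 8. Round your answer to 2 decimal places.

S_8 = -3.35 * 1.97^8 ≈ -3.35 * 226.8453 ≈ -759.93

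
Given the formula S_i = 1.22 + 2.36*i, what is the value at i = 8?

S_8 = 1.22 + 2.36*8 = 1.22 + 18.88 = 20.1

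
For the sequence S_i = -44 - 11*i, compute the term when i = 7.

S_7 = -44 + -11*7 = -44 + -77 = -121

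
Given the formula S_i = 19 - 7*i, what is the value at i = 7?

S_7 = 19 + -7*7 = 19 + -49 = -30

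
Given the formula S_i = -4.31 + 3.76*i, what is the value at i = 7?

S_7 = -4.31 + 3.76*7 = -4.31 + 26.32 = 22.01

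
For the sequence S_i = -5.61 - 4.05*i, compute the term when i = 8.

S_8 = -5.61 + -4.05*8 = -5.61 + -32.4 = -38.01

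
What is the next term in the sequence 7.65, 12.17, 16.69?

Differences: 12.17 - 7.65 = 4.52
This is an arithmetic sequence with common difference d = 4.52.
Next term = 16.69 + 4.52 = 21.21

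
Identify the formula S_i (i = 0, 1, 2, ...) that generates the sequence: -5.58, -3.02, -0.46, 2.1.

Check differences: -3.02 - -5.58 = 2.56
-0.46 - -3.02 = 2.56
Common difference d = 2.56.
First term a = -5.58.
Formula: S_i = -5.58 + 2.56*i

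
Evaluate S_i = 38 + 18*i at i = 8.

S_8 = 38 + 18*8 = 38 + 144 = 182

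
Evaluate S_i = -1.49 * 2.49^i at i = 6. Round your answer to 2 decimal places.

S_6 = -1.49 * 2.49^6 ≈ -1.49 * 238.3395 ≈ -355.13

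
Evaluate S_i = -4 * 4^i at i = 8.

S_8 = -4 * 4^8 = -4 * 65536 = -262144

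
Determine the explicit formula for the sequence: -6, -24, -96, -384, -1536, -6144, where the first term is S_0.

Check ratios: -24 / -6 = 4.0
Common ratio r = 4.
First term a = -6.
Formula: S_i = -6 * 4^i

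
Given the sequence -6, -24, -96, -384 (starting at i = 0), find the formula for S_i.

Check ratios: -24 / -6 = 4.0
Common ratio r = 4.
First term a = -6.
Formula: S_i = -6 * 4^i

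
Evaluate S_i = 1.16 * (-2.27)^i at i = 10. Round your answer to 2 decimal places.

S_10 = 1.16 * (-2.27)^10 ≈ 1.16 * 3632.9429 ≈ 4214.21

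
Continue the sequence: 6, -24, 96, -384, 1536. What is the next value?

Ratios: -24 / 6 = -4.0
This is a geometric sequence with common ratio r = -4.
Next term = 1536 * -4 = -6144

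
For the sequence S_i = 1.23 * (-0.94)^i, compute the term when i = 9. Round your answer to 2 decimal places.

S_9 = 1.23 * (-0.94)^9 ≈ 1.23 * -0.573 ≈ -0.7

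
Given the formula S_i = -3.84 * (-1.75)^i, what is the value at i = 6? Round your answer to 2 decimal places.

S_6 = -3.84 * (-1.75)^6 ≈ -3.84 * 28.7229 ≈ -110.3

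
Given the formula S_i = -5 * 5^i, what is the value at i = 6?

S_6 = -5 * 5^6 = -5 * 15625 = -78125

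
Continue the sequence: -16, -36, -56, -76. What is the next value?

Differences: -36 - -16 = -20
This is an arithmetic sequence with common difference d = -20.
Next term = -76 + -20 = -96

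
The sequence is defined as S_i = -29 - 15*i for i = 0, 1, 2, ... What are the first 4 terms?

This is an arithmetic sequence.
i=0: S_0 = -29 + -15*0 = -29
i=1: S_1 = -29 + -15*1 = -44
i=2: S_2 = -29 + -15*2 = -59
i=3: S_3 = -29 + -15*3 = -74
The first 4 terms are: [-29, -44, -59, -74]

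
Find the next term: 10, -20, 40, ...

Ratios: -20 / 10 = -2.0
This is a geometric sequence with common ratio r = -2.
Next term = 40 * -2 = -80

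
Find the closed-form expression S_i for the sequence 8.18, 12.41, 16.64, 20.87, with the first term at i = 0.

Check differences: 12.41 - 8.18 = 4.23
16.64 - 12.41 = 4.23
Common difference d = 4.23.
First term a = 8.18.
Formula: S_i = 8.18 + 4.23*i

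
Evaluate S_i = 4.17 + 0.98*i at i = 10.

S_10 = 4.17 + 0.98*10 = 4.17 + 9.8 = 13.97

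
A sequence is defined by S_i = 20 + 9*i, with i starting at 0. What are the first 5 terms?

This is an arithmetic sequence.
i=0: S_0 = 20 + 9*0 = 20
i=1: S_1 = 20 + 9*1 = 29
i=2: S_2 = 20 + 9*2 = 38
i=3: S_3 = 20 + 9*3 = 47
i=4: S_4 = 20 + 9*4 = 56
The first 5 terms are: [20, 29, 38, 47, 56]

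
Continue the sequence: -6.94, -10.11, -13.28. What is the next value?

Differences: -10.11 - -6.94 = -3.17
This is an arithmetic sequence with common difference d = -3.17.
Next term = -13.28 + -3.17 = -16.45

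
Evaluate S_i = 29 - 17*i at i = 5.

S_5 = 29 + -17*5 = 29 + -85 = -56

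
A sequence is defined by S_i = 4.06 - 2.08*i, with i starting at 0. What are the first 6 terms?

This is an arithmetic sequence.
i=0: S_0 = 4.06 + -2.08*0 = 4.06
i=1: S_1 = 4.06 + -2.08*1 = 1.98
i=2: S_2 = 4.06 + -2.08*2 = -0.1
i=3: S_3 = 4.06 + -2.08*3 = -2.18
i=4: S_4 = 4.06 + -2.08*4 = -4.26
i=5: S_5 = 4.06 + -2.08*5 = -6.34
The first 6 terms are: [4.06, 1.98, -0.1, -2.18, -4.26, -6.34]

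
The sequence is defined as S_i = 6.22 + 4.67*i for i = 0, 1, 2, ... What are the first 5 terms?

This is an arithmetic sequence.
i=0: S_0 = 6.22 + 4.67*0 = 6.22
i=1: S_1 = 6.22 + 4.67*1 = 10.89
i=2: S_2 = 6.22 + 4.67*2 = 15.56
i=3: S_3 = 6.22 + 4.67*3 = 20.23
i=4: S_4 = 6.22 + 4.67*4 = 24.9
The first 5 terms are: [6.22, 10.89, 15.56, 20.23, 24.9]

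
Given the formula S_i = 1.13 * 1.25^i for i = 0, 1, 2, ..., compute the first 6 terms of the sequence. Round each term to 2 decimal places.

This is a geometric sequence.
i=0: S_0 = 1.13 * 1.25^0 = 1.13
i=1: S_1 = 1.13 * 1.25^1 ≈ 1.41
i=2: S_2 = 1.13 * 1.25^2 ≈ 1.77
i=3: S_3 = 1.13 * 1.25^3 ≈ 2.21
i=4: S_4 = 1.13 * 1.25^4 ≈ 2.76
i=5: S_5 = 1.13 * 1.25^5 ≈ 3.45
The first 6 terms are: [1.13, 1.41, 1.77, 2.21, 2.76, 3.45]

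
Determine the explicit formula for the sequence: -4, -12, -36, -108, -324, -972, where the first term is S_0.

Check ratios: -12 / -4 = 3.0
Common ratio r = 3.
First term a = -4.
Formula: S_i = -4 * 3^i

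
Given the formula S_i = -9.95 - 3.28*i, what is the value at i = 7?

S_7 = -9.95 + -3.28*7 = -9.95 + -22.96 = -32.91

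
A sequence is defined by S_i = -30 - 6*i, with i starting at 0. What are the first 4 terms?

This is an arithmetic sequence.
i=0: S_0 = -30 + -6*0 = -30
i=1: S_1 = -30 + -6*1 = -36
i=2: S_2 = -30 + -6*2 = -42
i=3: S_3 = -30 + -6*3 = -48
The first 4 terms are: [-30, -36, -42, -48]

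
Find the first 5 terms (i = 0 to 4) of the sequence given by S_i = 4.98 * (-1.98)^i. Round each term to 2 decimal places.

This is a geometric sequence.
i=0: S_0 = 4.98 * (-1.98)^0 = 4.98
i=1: S_1 = 4.98 * (-1.98)^1 ≈ -9.86
i=2: S_2 = 4.98 * (-1.98)^2 ≈ 19.52
i=3: S_3 = 4.98 * (-1.98)^3 ≈ -38.66
i=4: S_4 = 4.98 * (-1.98)^4 ≈ 76.54
The first 5 terms are: [4.98, -9.86, 19.52, -38.66, 76.54]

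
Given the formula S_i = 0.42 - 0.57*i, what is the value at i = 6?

S_6 = 0.42 + -0.57*6 = 0.42 + -3.42 = -3.0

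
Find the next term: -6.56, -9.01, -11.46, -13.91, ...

Differences: -9.01 - -6.56 = -2.45
This is an arithmetic sequence with common difference d = -2.45.
Next term = -13.91 + -2.45 = -16.36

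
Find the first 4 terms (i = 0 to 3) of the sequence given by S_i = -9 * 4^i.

This is a geometric sequence.
i=0: S_0 = -9 * 4^0 = -9
i=1: S_1 = -9 * 4^1 = -36
i=2: S_2 = -9 * 4^2 = -144
i=3: S_3 = -9 * 4^3 = -576
The first 4 terms are: [-9, -36, -144, -576]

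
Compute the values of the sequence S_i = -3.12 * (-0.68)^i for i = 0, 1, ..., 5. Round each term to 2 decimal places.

This is a geometric sequence.
i=0: S_0 = -3.12 * (-0.68)^0 = -3.12
i=1: S_1 = -3.12 * (-0.68)^1 ≈ 2.12
i=2: S_2 = -3.12 * (-0.68)^2 ≈ -1.44
i=3: S_3 = -3.12 * (-0.68)^3 ≈ 0.98
i=4: S_4 = -3.12 * (-0.68)^4 ≈ -0.67
i=5: S_5 = -3.12 * (-0.68)^5 ≈ 0.45
The first 6 terms are: [-3.12, 2.12, -1.44, 0.98, -0.67, 0.45]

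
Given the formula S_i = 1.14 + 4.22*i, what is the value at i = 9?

S_9 = 1.14 + 4.22*9 = 1.14 + 37.98 = 39.12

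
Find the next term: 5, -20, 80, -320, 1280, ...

Ratios: -20 / 5 = -4.0
This is a geometric sequence with common ratio r = -4.
Next term = 1280 * -4 = -5120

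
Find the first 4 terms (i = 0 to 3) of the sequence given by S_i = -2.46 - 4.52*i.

This is an arithmetic sequence.
i=0: S_0 = -2.46 + -4.52*0 = -2.46
i=1: S_1 = -2.46 + -4.52*1 = -6.98
i=2: S_2 = -2.46 + -4.52*2 = -11.5
i=3: S_3 = -2.46 + -4.52*3 = -16.02
The first 4 terms are: [-2.46, -6.98, -11.5, -16.02]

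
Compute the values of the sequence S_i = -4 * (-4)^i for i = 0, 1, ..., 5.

This is a geometric sequence.
i=0: S_0 = -4 * (-4)^0 = -4
i=1: S_1 = -4 * (-4)^1 = 16
i=2: S_2 = -4 * (-4)^2 = -64
i=3: S_3 = -4 * (-4)^3 = 256
i=4: S_4 = -4 * (-4)^4 = -1024
i=5: S_5 = -4 * (-4)^5 = 4096
The first 6 terms are: [-4, 16, -64, 256, -1024, 4096]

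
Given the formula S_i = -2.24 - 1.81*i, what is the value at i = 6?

S_6 = -2.24 + -1.81*6 = -2.24 + -10.86 = -13.1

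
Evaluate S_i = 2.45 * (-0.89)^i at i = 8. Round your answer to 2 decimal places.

S_8 = 2.45 * (-0.89)^8 ≈ 2.45 * 0.3937 ≈ 0.96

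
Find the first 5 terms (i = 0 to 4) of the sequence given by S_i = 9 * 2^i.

This is a geometric sequence.
i=0: S_0 = 9 * 2^0 = 9
i=1: S_1 = 9 * 2^1 = 18
i=2: S_2 = 9 * 2^2 = 36
i=3: S_3 = 9 * 2^3 = 72
i=4: S_4 = 9 * 2^4 = 144
The first 5 terms are: [9, 18, 36, 72, 144]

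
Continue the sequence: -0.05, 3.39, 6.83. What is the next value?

Differences: 3.39 - -0.05 = 3.44
This is an arithmetic sequence with common difference d = 3.44.
Next term = 6.83 + 3.44 = 10.27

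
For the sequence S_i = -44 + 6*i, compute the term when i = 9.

S_9 = -44 + 6*9 = -44 + 54 = 10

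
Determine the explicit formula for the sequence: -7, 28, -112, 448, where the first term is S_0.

Check ratios: 28 / -7 = -4.0
Common ratio r = -4.
First term a = -7.
Formula: S_i = -7 * (-4)^i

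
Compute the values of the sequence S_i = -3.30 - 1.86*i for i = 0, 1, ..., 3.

This is an arithmetic sequence.
i=0: S_0 = -3.3 + -1.86*0 = -3.3
i=1: S_1 = -3.3 + -1.86*1 = -5.16
i=2: S_2 = -3.3 + -1.86*2 = -7.02
i=3: S_3 = -3.3 + -1.86*3 = -8.88
The first 4 terms are: [-3.3, -5.16, -7.02, -8.88]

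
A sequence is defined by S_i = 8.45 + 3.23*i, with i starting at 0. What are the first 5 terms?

This is an arithmetic sequence.
i=0: S_0 = 8.45 + 3.23*0 = 8.45
i=1: S_1 = 8.45 + 3.23*1 = 11.68
i=2: S_2 = 8.45 + 3.23*2 = 14.91
i=3: S_3 = 8.45 + 3.23*3 = 18.14
i=4: S_4 = 8.45 + 3.23*4 = 21.37
The first 5 terms are: [8.45, 11.68, 14.91, 18.14, 21.37]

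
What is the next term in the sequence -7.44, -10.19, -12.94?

Differences: -10.19 - -7.44 = -2.75
This is an arithmetic sequence with common difference d = -2.75.
Next term = -12.94 + -2.75 = -15.69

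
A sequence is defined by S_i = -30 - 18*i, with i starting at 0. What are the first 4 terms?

This is an arithmetic sequence.
i=0: S_0 = -30 + -18*0 = -30
i=1: S_1 = -30 + -18*1 = -48
i=2: S_2 = -30 + -18*2 = -66
i=3: S_3 = -30 + -18*3 = -84
The first 4 terms are: [-30, -48, -66, -84]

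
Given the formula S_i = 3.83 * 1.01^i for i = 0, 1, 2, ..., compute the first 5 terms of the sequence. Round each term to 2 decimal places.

This is a geometric sequence.
i=0: S_0 = 3.83 * 1.01^0 = 3.83
i=1: S_1 = 3.83 * 1.01^1 ≈ 3.87
i=2: S_2 = 3.83 * 1.01^2 ≈ 3.91
i=3: S_3 = 3.83 * 1.01^3 ≈ 3.95
i=4: S_4 = 3.83 * 1.01^4 ≈ 3.99
The first 5 terms are: [3.83, 3.87, 3.91, 3.95, 3.99]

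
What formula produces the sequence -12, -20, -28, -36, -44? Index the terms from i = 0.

Check differences: -20 - -12 = -8
-28 - -20 = -8
Common difference d = -8.
First term a = -12.
Formula: S_i = -12 - 8*i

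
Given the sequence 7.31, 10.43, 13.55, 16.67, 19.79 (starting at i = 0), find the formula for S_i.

Check differences: 10.43 - 7.31 = 3.12
13.55 - 10.43 = 3.12
Common difference d = 3.12.
First term a = 7.31.
Formula: S_i = 7.31 + 3.12*i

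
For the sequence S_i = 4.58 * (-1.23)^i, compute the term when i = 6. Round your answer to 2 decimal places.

S_6 = 4.58 * (-1.23)^6 ≈ 4.58 * 3.4628 ≈ 15.86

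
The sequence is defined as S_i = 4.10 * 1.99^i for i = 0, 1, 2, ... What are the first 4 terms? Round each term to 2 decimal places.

This is a geometric sequence.
i=0: S_0 = 4.1 * 1.99^0 = 4.1
i=1: S_1 = 4.1 * 1.99^1 ≈ 8.16
i=2: S_2 = 4.1 * 1.99^2 ≈ 16.24
i=3: S_3 = 4.1 * 1.99^3 ≈ 32.31
The first 4 terms are: [4.1, 8.16, 16.24, 32.31]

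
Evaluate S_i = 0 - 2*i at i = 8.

S_8 = 0 + -2*8 = 0 + -16 = -16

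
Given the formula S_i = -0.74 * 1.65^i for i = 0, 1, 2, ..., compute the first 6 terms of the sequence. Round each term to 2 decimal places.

This is a geometric sequence.
i=0: S_0 = -0.74 * 1.65^0 = -0.74
i=1: S_1 = -0.74 * 1.65^1 ≈ -1.22
i=2: S_2 = -0.74 * 1.65^2 ≈ -2.01
i=3: S_3 = -0.74 * 1.65^3 ≈ -3.32
i=4: S_4 = -0.74 * 1.65^4 ≈ -5.48
i=5: S_5 = -0.74 * 1.65^5 ≈ -9.05
The first 6 terms are: [-0.74, -1.22, -2.01, -3.32, -5.48, -9.05]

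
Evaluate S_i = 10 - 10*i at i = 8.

S_8 = 10 + -10*8 = 10 + -80 = -70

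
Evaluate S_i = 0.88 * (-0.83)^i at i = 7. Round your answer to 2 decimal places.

S_7 = 0.88 * (-0.83)^7 ≈ 0.88 * -0.2714 ≈ -0.24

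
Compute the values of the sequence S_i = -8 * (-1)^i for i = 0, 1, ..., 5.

This is a geometric sequence.
i=0: S_0 = -8 * (-1)^0 = -8
i=1: S_1 = -8 * (-1)^1 = 8
i=2: S_2 = -8 * (-1)^2 = -8
i=3: S_3 = -8 * (-1)^3 = 8
i=4: S_4 = -8 * (-1)^4 = -8
i=5: S_5 = -8 * (-1)^5 = 8
The first 6 terms are: [-8, 8, -8, 8, -8, 8]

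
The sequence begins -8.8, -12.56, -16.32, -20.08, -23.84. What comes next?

Differences: -12.56 - -8.8 = -3.76
This is an arithmetic sequence with common difference d = -3.76.
Next term = -23.84 + -3.76 = -27.6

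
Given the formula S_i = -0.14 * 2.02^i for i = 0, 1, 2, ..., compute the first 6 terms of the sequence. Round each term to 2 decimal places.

This is a geometric sequence.
i=0: S_0 = -0.14 * 2.02^0 = -0.14
i=1: S_1 = -0.14 * 2.02^1 ≈ -0.28
i=2: S_2 = -0.14 * 2.02^2 ≈ -0.57
i=3: S_3 = -0.14 * 2.02^3 ≈ -1.15
i=4: S_4 = -0.14 * 2.02^4 ≈ -2.33
i=5: S_5 = -0.14 * 2.02^5 ≈ -4.71
The first 6 terms are: [-0.14, -0.28, -0.57, -1.15, -2.33, -4.71]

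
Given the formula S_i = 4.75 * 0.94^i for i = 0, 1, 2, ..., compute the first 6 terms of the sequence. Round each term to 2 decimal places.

This is a geometric sequence.
i=0: S_0 = 4.75 * 0.94^0 = 4.75
i=1: S_1 = 4.75 * 0.94^1 ≈ 4.47
i=2: S_2 = 4.75 * 0.94^2 ≈ 4.2
i=3: S_3 = 4.75 * 0.94^3 ≈ 3.95
i=4: S_4 = 4.75 * 0.94^4 ≈ 3.71
i=5: S_5 = 4.75 * 0.94^5 ≈ 3.49
The first 6 terms are: [4.75, 4.47, 4.2, 3.95, 3.71, 3.49]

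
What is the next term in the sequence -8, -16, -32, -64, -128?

Ratios: -16 / -8 = 2.0
This is a geometric sequence with common ratio r = 2.
Next term = -128 * 2 = -256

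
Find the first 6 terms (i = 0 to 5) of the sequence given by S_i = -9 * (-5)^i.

This is a geometric sequence.
i=0: S_0 = -9 * (-5)^0 = -9
i=1: S_1 = -9 * (-5)^1 = 45
i=2: S_2 = -9 * (-5)^2 = -225
i=3: S_3 = -9 * (-5)^3 = 1125
i=4: S_4 = -9 * (-5)^4 = -5625
i=5: S_5 = -9 * (-5)^5 = 28125
The first 6 terms are: [-9, 45, -225, 1125, -5625, 28125]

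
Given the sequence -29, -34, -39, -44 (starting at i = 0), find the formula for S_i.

Check differences: -34 - -29 = -5
-39 - -34 = -5
Common difference d = -5.
First term a = -29.
Formula: S_i = -29 - 5*i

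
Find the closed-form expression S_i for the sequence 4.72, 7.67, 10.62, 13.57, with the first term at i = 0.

Check differences: 7.67 - 4.72 = 2.95
10.62 - 7.67 = 2.95
Common difference d = 2.95.
First term a = 4.72.
Formula: S_i = 4.72 + 2.95*i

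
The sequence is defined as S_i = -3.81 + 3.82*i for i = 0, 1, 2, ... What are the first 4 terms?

This is an arithmetic sequence.
i=0: S_0 = -3.81 + 3.82*0 = -3.81
i=1: S_1 = -3.81 + 3.82*1 = 0.01
i=2: S_2 = -3.81 + 3.82*2 = 3.83
i=3: S_3 = -3.81 + 3.82*3 = 7.65
The first 4 terms are: [-3.81, 0.01, 3.83, 7.65]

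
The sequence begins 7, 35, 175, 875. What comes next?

Ratios: 35 / 7 = 5.0
This is a geometric sequence with common ratio r = 5.
Next term = 875 * 5 = 4375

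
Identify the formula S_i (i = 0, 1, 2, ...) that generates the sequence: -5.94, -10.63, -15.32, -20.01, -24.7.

Check differences: -10.63 - -5.94 = -4.69
-15.32 - -10.63 = -4.69
Common difference d = -4.69.
First term a = -5.94.
Formula: S_i = -5.94 - 4.69*i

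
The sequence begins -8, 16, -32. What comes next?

Ratios: 16 / -8 = -2.0
This is a geometric sequence with common ratio r = -2.
Next term = -32 * -2 = 64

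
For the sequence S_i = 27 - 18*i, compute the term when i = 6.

S_6 = 27 + -18*6 = 27 + -108 = -81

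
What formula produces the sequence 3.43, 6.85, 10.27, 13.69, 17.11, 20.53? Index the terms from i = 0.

Check differences: 6.85 - 3.43 = 3.42
10.27 - 6.85 = 3.42
Common difference d = 3.42.
First term a = 3.43.
Formula: S_i = 3.43 + 3.42*i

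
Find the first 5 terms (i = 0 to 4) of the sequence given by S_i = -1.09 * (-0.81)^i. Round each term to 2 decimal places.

This is a geometric sequence.
i=0: S_0 = -1.09 * (-0.81)^0 = -1.09
i=1: S_1 = -1.09 * (-0.81)^1 ≈ 0.88
i=2: S_2 = -1.09 * (-0.81)^2 ≈ -0.72
i=3: S_3 = -1.09 * (-0.81)^3 ≈ 0.58
i=4: S_4 = -1.09 * (-0.81)^4 ≈ -0.47
The first 5 terms are: [-1.09, 0.88, -0.72, 0.58, -0.47]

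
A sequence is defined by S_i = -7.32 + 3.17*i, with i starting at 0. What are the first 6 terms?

This is an arithmetic sequence.
i=0: S_0 = -7.32 + 3.17*0 = -7.32
i=1: S_1 = -7.32 + 3.17*1 = -4.15
i=2: S_2 = -7.32 + 3.17*2 = -0.98
i=3: S_3 = -7.32 + 3.17*3 = 2.19
i=4: S_4 = -7.32 + 3.17*4 = 5.36
i=5: S_5 = -7.32 + 3.17*5 = 8.53
The first 6 terms are: [-7.32, -4.15, -0.98, 2.19, 5.36, 8.53]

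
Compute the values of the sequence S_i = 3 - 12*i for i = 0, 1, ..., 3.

This is an arithmetic sequence.
i=0: S_0 = 3 + -12*0 = 3
i=1: S_1 = 3 + -12*1 = -9
i=2: S_2 = 3 + -12*2 = -21
i=3: S_3 = 3 + -12*3 = -33
The first 4 terms are: [3, -9, -21, -33]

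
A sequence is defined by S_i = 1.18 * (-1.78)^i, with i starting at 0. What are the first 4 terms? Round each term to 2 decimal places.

This is a geometric sequence.
i=0: S_0 = 1.18 * (-1.78)^0 = 1.18
i=1: S_1 = 1.18 * (-1.78)^1 ≈ -2.1
i=2: S_2 = 1.18 * (-1.78)^2 ≈ 3.74
i=3: S_3 = 1.18 * (-1.78)^3 ≈ -6.65
The first 4 terms are: [1.18, -2.1, 3.74, -6.65]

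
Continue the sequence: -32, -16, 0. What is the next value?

Differences: -16 - -32 = 16
This is an arithmetic sequence with common difference d = 16.
Next term = 0 + 16 = 16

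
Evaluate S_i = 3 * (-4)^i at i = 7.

S_7 = 3 * (-4)^7 = 3 * -16384 = -49152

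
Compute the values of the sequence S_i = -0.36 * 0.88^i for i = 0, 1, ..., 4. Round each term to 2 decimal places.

This is a geometric sequence.
i=0: S_0 = -0.36 * 0.88^0 = -0.36
i=1: S_1 = -0.36 * 0.88^1 ≈ -0.32
i=2: S_2 = -0.36 * 0.88^2 ≈ -0.28
i=3: S_3 = -0.36 * 0.88^3 ≈ -0.25
i=4: S_4 = -0.36 * 0.88^4 ≈ -0.22
The first 5 terms are: [-0.36, -0.32, -0.28, -0.25, -0.22]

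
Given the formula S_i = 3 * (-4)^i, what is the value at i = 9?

S_9 = 3 * (-4)^9 = 3 * -262144 = -786432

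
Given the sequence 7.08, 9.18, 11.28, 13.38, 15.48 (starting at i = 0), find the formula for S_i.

Check differences: 9.18 - 7.08 = 2.1
11.28 - 9.18 = 2.1
Common difference d = 2.1.
First term a = 7.08.
Formula: S_i = 7.08 + 2.10*i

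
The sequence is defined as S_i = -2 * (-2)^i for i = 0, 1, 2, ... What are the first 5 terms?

This is a geometric sequence.
i=0: S_0 = -2 * (-2)^0 = -2
i=1: S_1 = -2 * (-2)^1 = 4
i=2: S_2 = -2 * (-2)^2 = -8
i=3: S_3 = -2 * (-2)^3 = 16
i=4: S_4 = -2 * (-2)^4 = -32
The first 5 terms are: [-2, 4, -8, 16, -32]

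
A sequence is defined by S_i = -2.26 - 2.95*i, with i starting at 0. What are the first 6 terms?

This is an arithmetic sequence.
i=0: S_0 = -2.26 + -2.95*0 = -2.26
i=1: S_1 = -2.26 + -2.95*1 = -5.21
i=2: S_2 = -2.26 + -2.95*2 = -8.16
i=3: S_3 = -2.26 + -2.95*3 = -11.11
i=4: S_4 = -2.26 + -2.95*4 = -14.06
i=5: S_5 = -2.26 + -2.95*5 = -17.01
The first 6 terms are: [-2.26, -5.21, -8.16, -11.11, -14.06, -17.01]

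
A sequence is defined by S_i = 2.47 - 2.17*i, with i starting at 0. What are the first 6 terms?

This is an arithmetic sequence.
i=0: S_0 = 2.47 + -2.17*0 = 2.47
i=1: S_1 = 2.47 + -2.17*1 = 0.3
i=2: S_2 = 2.47 + -2.17*2 = -1.87
i=3: S_3 = 2.47 + -2.17*3 = -4.04
i=4: S_4 = 2.47 + -2.17*4 = -6.21
i=5: S_5 = 2.47 + -2.17*5 = -8.38
The first 6 terms are: [2.47, 0.3, -1.87, -4.04, -6.21, -8.38]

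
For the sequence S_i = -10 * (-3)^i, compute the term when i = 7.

S_7 = -10 * (-3)^7 = -10 * -2187 = 21870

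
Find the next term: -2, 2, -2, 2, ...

Ratios: 2 / -2 = -1.0
This is a geometric sequence with common ratio r = -1.
Next term = 2 * -1 = -2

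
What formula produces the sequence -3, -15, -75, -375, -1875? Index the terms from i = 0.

Check ratios: -15 / -3 = 5.0
Common ratio r = 5.
First term a = -3.
Formula: S_i = -3 * 5^i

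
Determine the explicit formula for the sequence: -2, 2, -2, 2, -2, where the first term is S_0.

Check ratios: 2 / -2 = -1.0
Common ratio r = -1.
First term a = -2.
Formula: S_i = -2 * (-1)^i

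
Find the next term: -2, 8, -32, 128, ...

Ratios: 8 / -2 = -4.0
This is a geometric sequence with common ratio r = -4.
Next term = 128 * -4 = -512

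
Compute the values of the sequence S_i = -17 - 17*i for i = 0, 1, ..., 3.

This is an arithmetic sequence.
i=0: S_0 = -17 + -17*0 = -17
i=1: S_1 = -17 + -17*1 = -34
i=2: S_2 = -17 + -17*2 = -51
i=3: S_3 = -17 + -17*3 = -68
The first 4 terms are: [-17, -34, -51, -68]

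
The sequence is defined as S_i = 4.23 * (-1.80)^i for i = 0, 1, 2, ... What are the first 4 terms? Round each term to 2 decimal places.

This is a geometric sequence.
i=0: S_0 = 4.23 * (-1.8)^0 = 4.23
i=1: S_1 = 4.23 * (-1.8)^1 ≈ -7.61
i=2: S_2 = 4.23 * (-1.8)^2 ≈ 13.71
i=3: S_3 = 4.23 * (-1.8)^3 ≈ -24.67
The first 4 terms are: [4.23, -7.61, 13.71, -24.67]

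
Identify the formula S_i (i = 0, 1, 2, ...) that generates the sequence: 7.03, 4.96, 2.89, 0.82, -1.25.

Check differences: 4.96 - 7.03 = -2.07
2.89 - 4.96 = -2.07
Common difference d = -2.07.
First term a = 7.03.
Formula: S_i = 7.03 - 2.07*i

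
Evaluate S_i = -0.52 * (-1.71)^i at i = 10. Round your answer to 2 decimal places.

S_10 = -0.52 * (-1.71)^10 ≈ -0.52 * 213.7771 ≈ -111.16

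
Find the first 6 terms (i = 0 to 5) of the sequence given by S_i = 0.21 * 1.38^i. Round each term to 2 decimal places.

This is a geometric sequence.
i=0: S_0 = 0.21 * 1.38^0 = 0.21
i=1: S_1 = 0.21 * 1.38^1 ≈ 0.29
i=2: S_2 = 0.21 * 1.38^2 ≈ 0.4
i=3: S_3 = 0.21 * 1.38^3 ≈ 0.55
i=4: S_4 = 0.21 * 1.38^4 ≈ 0.76
i=5: S_5 = 0.21 * 1.38^5 ≈ 1.05
The first 6 terms are: [0.21, 0.29, 0.4, 0.55, 0.76, 1.05]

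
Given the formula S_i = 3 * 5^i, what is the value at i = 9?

S_9 = 3 * 5^9 = 3 * 1953125 = 5859375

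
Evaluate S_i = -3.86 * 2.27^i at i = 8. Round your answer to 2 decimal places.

S_8 = -3.86 * 2.27^8 ≈ -3.86 * 705.0288 ≈ -2721.41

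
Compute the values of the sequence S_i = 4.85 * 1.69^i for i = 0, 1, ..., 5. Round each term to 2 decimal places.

This is a geometric sequence.
i=0: S_0 = 4.85 * 1.69^0 = 4.85
i=1: S_1 = 4.85 * 1.69^1 ≈ 8.2
i=2: S_2 = 4.85 * 1.69^2 ≈ 13.85
i=3: S_3 = 4.85 * 1.69^3 ≈ 23.41
i=4: S_4 = 4.85 * 1.69^4 ≈ 39.56
i=5: S_5 = 4.85 * 1.69^5 ≈ 66.86
The first 6 terms are: [4.85, 8.2, 13.85, 23.41, 39.56, 66.86]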